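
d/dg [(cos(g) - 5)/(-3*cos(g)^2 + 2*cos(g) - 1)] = 3*(sin(g)^2 + 10*cos(g) - 4)*sin(g)/(3*sin(g)^2 + 2*cos(g) - 4)^2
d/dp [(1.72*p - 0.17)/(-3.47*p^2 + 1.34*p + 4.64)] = (5.9684*p^2 - 1.1798*p + 8.2086)/(12.0409*p^4 - 9.2996*p^3 - 30.406*p^2 + 12.4352*p + 21.5296)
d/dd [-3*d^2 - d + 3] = -6*d - 1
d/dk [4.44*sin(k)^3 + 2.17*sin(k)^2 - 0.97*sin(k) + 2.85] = (13.32*sin(k)^2 + 4.34*sin(k) - 0.97)*cos(k)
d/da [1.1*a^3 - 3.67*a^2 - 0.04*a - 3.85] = 3.3*a^2 - 7.34*a - 0.04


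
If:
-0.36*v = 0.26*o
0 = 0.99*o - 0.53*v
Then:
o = 0.00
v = 0.00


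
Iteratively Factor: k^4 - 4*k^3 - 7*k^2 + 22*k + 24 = (k - 4)*(k^3 - 7*k - 6) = (k - 4)*(k + 1)*(k^2 - k - 6) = (k - 4)*(k - 3)*(k + 1)*(k + 2)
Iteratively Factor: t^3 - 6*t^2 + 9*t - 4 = (t - 4)*(t^2 - 2*t + 1) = (t - 4)*(t - 1)*(t - 1)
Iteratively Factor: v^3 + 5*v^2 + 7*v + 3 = (v + 1)*(v^2 + 4*v + 3) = (v + 1)^2*(v + 3)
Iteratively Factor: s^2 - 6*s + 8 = (s - 4)*(s - 2)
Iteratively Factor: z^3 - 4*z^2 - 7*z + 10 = (z + 2)*(z^2 - 6*z + 5) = (z - 5)*(z + 2)*(z - 1)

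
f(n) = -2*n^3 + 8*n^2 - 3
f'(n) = -6*n^2 + 16*n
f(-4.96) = 437.86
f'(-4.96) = -226.97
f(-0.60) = 0.31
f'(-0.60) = -11.76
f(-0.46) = -1.11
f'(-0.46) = -8.63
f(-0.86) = 4.19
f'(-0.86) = -18.20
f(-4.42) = 325.99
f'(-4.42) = -187.94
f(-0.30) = -2.23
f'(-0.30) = -5.34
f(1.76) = 10.88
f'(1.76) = 9.57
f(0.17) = -2.78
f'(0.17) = 2.55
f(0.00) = -3.00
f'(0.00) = 0.00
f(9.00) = -813.00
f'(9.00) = -342.00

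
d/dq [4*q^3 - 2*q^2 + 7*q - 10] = 12*q^2 - 4*q + 7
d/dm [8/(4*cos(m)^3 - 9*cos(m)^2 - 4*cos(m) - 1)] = 16*(6*cos(m)^2 - 9*cos(m) - 2)*sin(m)/(4*sin(m)^2*cos(m) - 9*sin(m)^2 + 10)^2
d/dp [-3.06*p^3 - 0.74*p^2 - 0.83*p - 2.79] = -9.18*p^2 - 1.48*p - 0.83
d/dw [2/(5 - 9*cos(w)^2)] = -36*sin(w)*cos(w)/(9*cos(w)^2 - 5)^2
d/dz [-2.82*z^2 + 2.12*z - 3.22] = 2.12 - 5.64*z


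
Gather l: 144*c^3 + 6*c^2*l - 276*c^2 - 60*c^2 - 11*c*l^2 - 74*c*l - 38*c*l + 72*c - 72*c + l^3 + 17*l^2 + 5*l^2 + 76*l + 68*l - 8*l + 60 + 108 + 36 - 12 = 144*c^3 - 336*c^2 + l^3 + l^2*(22 - 11*c) + l*(6*c^2 - 112*c + 136) + 192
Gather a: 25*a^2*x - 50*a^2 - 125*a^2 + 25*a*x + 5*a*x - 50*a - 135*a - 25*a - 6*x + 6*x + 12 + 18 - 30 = a^2*(25*x - 175) + a*(30*x - 210)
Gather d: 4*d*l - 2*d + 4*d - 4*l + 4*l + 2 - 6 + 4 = d*(4*l + 2)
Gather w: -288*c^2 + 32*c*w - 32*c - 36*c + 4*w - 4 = -288*c^2 - 68*c + w*(32*c + 4) - 4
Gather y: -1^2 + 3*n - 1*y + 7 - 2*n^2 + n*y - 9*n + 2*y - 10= -2*n^2 - 6*n + y*(n + 1) - 4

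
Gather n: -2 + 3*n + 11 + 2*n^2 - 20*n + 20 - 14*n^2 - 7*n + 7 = -12*n^2 - 24*n + 36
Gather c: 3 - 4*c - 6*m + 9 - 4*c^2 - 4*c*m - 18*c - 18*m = -4*c^2 + c*(-4*m - 22) - 24*m + 12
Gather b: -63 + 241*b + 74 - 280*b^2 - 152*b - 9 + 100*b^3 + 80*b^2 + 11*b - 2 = 100*b^3 - 200*b^2 + 100*b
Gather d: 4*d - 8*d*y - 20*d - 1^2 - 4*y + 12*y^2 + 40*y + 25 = d*(-8*y - 16) + 12*y^2 + 36*y + 24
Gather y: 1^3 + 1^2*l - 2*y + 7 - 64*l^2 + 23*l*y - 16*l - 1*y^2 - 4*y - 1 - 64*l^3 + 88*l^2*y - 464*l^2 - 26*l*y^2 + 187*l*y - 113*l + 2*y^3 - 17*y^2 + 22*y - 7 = -64*l^3 - 528*l^2 - 128*l + 2*y^3 + y^2*(-26*l - 18) + y*(88*l^2 + 210*l + 16)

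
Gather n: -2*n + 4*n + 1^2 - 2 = 2*n - 1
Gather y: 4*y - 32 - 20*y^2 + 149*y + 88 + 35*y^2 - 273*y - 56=15*y^2 - 120*y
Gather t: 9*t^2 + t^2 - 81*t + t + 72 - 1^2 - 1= 10*t^2 - 80*t + 70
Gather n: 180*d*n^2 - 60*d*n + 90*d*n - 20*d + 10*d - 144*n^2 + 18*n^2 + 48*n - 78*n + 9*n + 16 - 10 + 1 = -10*d + n^2*(180*d - 126) + n*(30*d - 21) + 7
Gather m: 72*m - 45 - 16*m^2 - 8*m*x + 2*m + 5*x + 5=-16*m^2 + m*(74 - 8*x) + 5*x - 40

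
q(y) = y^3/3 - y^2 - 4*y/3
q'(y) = y^2 - 2*y - 4/3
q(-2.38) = -6.98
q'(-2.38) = 9.09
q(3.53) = -2.51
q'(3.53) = 4.07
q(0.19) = -0.29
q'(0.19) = -1.68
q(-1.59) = -1.75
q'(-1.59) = 4.37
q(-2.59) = -9.05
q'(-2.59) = 10.55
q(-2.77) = -11.06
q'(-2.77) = 11.88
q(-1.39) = -0.97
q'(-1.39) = 3.38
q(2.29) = -4.29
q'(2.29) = -0.67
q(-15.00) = -1330.00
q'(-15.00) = 253.67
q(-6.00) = -100.00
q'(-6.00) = 46.67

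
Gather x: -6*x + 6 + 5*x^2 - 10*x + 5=5*x^2 - 16*x + 11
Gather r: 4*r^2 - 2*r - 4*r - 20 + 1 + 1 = 4*r^2 - 6*r - 18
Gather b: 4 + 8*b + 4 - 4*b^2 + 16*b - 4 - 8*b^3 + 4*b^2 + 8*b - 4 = -8*b^3 + 32*b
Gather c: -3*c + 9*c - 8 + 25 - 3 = 6*c + 14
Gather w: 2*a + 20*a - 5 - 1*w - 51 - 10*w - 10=22*a - 11*w - 66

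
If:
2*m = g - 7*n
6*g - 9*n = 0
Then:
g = 3*n/2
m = -11*n/4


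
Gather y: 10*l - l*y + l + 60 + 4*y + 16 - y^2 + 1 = 11*l - y^2 + y*(4 - l) + 77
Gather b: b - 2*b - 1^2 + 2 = 1 - b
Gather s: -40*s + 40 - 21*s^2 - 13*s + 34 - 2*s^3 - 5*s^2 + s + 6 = -2*s^3 - 26*s^2 - 52*s + 80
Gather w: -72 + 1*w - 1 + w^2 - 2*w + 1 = w^2 - w - 72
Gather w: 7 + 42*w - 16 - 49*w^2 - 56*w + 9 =-49*w^2 - 14*w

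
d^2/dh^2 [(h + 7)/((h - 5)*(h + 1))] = 2*(h^3 + 21*h^2 - 69*h + 127)/(h^6 - 12*h^5 + 33*h^4 + 56*h^3 - 165*h^2 - 300*h - 125)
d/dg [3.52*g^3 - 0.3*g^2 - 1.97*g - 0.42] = 10.56*g^2 - 0.6*g - 1.97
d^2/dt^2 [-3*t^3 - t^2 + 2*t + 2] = -18*t - 2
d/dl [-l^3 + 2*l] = 2 - 3*l^2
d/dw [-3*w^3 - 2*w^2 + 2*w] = -9*w^2 - 4*w + 2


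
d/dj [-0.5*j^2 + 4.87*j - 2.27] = 4.87 - 1.0*j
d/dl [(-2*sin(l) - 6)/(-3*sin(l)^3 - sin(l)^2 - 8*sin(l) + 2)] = 2*(-6*sin(l)^3 - 28*sin(l)^2 - 6*sin(l) - 26)*cos(l)/(3*sin(l)^3 + sin(l)^2 + 8*sin(l) - 2)^2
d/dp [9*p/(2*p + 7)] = 63/(2*p + 7)^2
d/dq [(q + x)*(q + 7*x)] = 2*q + 8*x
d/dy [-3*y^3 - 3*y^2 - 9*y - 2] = -9*y^2 - 6*y - 9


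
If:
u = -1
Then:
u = -1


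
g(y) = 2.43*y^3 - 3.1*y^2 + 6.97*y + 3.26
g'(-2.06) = 50.68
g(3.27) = 77.87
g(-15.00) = -9000.04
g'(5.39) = 185.34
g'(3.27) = 64.65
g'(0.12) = 6.33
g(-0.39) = -0.07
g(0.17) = 4.37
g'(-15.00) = 1740.22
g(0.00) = 3.26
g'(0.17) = 6.13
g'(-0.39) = 10.50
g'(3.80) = 88.68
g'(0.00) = 6.97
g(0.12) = 4.06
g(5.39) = 331.28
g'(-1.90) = 45.07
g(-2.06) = -45.50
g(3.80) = 118.32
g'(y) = 7.29*y^2 - 6.2*y + 6.97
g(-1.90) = -37.84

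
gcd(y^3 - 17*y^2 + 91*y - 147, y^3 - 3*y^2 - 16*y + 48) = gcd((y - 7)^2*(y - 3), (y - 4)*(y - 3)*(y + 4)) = y - 3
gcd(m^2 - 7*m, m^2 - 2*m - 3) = 1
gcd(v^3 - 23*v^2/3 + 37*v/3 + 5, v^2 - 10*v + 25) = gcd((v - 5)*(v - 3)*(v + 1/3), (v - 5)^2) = v - 5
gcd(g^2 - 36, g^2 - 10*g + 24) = g - 6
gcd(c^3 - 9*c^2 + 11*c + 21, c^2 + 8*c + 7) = c + 1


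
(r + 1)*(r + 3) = r^2 + 4*r + 3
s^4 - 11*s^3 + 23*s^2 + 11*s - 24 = (s - 8)*(s - 3)*(s - 1)*(s + 1)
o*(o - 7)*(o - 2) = o^3 - 9*o^2 + 14*o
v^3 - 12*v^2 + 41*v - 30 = (v - 6)*(v - 5)*(v - 1)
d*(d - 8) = d^2 - 8*d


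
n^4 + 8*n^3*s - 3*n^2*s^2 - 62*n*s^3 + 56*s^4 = (n - 2*s)*(n - s)*(n + 4*s)*(n + 7*s)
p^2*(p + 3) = p^3 + 3*p^2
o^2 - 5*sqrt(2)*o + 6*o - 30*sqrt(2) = (o + 6)*(o - 5*sqrt(2))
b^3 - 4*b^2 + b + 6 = (b - 3)*(b - 2)*(b + 1)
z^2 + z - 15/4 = (z - 3/2)*(z + 5/2)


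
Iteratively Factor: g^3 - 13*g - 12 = (g - 4)*(g^2 + 4*g + 3) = (g - 4)*(g + 1)*(g + 3)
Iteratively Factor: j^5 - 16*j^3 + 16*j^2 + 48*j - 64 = (j + 4)*(j^4 - 4*j^3 + 16*j - 16) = (j - 2)*(j + 4)*(j^3 - 2*j^2 - 4*j + 8) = (j - 2)^2*(j + 4)*(j^2 - 4) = (j - 2)^3*(j + 4)*(j + 2)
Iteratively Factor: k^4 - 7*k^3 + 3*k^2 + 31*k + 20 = (k + 1)*(k^3 - 8*k^2 + 11*k + 20) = (k + 1)^2*(k^2 - 9*k + 20) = (k - 4)*(k + 1)^2*(k - 5)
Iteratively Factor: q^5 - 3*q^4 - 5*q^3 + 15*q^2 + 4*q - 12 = (q + 1)*(q^4 - 4*q^3 - q^2 + 16*q - 12) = (q - 2)*(q + 1)*(q^3 - 2*q^2 - 5*q + 6) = (q - 2)*(q + 1)*(q + 2)*(q^2 - 4*q + 3) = (q - 2)*(q - 1)*(q + 1)*(q + 2)*(q - 3)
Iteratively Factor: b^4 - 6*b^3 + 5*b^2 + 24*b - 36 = (b - 2)*(b^3 - 4*b^2 - 3*b + 18) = (b - 3)*(b - 2)*(b^2 - b - 6) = (b - 3)*(b - 2)*(b + 2)*(b - 3)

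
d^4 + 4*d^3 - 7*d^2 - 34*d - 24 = (d - 3)*(d + 1)*(d + 2)*(d + 4)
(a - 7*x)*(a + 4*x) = a^2 - 3*a*x - 28*x^2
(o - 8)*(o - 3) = o^2 - 11*o + 24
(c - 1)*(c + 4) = c^2 + 3*c - 4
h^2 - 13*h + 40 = (h - 8)*(h - 5)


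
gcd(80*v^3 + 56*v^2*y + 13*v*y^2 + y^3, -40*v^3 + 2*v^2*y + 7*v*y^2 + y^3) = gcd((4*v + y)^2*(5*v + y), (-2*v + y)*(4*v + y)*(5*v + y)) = 20*v^2 + 9*v*y + y^2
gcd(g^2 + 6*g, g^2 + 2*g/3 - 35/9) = 1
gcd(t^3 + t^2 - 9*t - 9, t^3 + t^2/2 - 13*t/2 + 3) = t + 3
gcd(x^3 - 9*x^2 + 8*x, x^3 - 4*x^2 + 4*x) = x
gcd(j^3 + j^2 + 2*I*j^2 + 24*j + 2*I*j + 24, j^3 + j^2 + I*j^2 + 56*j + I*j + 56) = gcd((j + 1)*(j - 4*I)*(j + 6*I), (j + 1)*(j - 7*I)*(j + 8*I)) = j + 1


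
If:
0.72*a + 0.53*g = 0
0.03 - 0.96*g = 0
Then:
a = -0.02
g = 0.03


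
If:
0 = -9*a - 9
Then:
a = -1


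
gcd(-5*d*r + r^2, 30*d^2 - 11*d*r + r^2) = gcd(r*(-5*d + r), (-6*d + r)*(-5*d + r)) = -5*d + r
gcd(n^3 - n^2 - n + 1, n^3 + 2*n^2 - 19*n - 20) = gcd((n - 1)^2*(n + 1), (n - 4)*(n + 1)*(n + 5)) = n + 1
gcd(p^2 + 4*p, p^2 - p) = p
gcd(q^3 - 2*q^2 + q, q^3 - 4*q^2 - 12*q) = q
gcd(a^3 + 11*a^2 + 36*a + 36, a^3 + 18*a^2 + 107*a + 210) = a + 6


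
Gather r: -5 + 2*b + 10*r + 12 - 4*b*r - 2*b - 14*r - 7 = r*(-4*b - 4)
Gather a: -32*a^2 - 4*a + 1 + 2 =-32*a^2 - 4*a + 3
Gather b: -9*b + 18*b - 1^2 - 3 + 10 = 9*b + 6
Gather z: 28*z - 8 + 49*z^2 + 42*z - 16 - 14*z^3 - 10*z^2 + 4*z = -14*z^3 + 39*z^2 + 74*z - 24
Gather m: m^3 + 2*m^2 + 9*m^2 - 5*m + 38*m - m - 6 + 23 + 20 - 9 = m^3 + 11*m^2 + 32*m + 28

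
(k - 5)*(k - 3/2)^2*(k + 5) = k^4 - 3*k^3 - 91*k^2/4 + 75*k - 225/4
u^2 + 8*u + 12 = (u + 2)*(u + 6)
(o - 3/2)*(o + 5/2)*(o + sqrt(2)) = o^3 + o^2 + sqrt(2)*o^2 - 15*o/4 + sqrt(2)*o - 15*sqrt(2)/4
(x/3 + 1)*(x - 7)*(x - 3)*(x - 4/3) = x^4/3 - 25*x^3/9 + x^2/9 + 25*x - 28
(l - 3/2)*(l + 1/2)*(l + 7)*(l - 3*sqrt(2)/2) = l^4 - 3*sqrt(2)*l^3/2 + 6*l^3 - 9*sqrt(2)*l^2 - 31*l^2/4 - 21*l/4 + 93*sqrt(2)*l/8 + 63*sqrt(2)/8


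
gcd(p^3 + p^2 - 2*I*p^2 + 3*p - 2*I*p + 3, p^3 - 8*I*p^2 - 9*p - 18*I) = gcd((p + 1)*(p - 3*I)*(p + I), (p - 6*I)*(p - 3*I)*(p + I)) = p^2 - 2*I*p + 3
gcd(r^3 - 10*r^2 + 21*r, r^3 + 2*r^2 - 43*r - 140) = r - 7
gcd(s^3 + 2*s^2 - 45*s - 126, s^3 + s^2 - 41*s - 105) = s^2 - 4*s - 21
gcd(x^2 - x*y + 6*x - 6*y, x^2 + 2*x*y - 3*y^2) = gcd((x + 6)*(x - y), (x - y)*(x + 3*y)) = x - y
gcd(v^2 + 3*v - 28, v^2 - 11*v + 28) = v - 4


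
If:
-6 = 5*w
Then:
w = -6/5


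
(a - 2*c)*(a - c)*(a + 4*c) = a^3 + a^2*c - 10*a*c^2 + 8*c^3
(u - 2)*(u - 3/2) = u^2 - 7*u/2 + 3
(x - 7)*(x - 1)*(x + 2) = x^3 - 6*x^2 - 9*x + 14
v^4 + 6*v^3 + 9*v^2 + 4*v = v*(v + 1)^2*(v + 4)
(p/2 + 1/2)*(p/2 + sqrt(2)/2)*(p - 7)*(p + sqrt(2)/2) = p^4/4 - 3*p^3/2 + 3*sqrt(2)*p^3/8 - 9*sqrt(2)*p^2/4 - 3*p^2/2 - 21*sqrt(2)*p/8 - 3*p/2 - 7/4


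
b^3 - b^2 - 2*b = b*(b - 2)*(b + 1)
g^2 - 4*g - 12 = (g - 6)*(g + 2)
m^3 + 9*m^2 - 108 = (m - 3)*(m + 6)^2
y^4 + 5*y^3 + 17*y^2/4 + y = y*(y + 1/2)^2*(y + 4)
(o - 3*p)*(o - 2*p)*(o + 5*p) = o^3 - 19*o*p^2 + 30*p^3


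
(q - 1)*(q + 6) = q^2 + 5*q - 6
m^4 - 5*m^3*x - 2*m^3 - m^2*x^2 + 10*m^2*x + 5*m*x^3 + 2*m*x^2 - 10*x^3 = (m - 2)*(m - 5*x)*(m - x)*(m + x)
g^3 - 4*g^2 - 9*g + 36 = (g - 4)*(g - 3)*(g + 3)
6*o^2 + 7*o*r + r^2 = (o + r)*(6*o + r)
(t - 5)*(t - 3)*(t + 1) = t^3 - 7*t^2 + 7*t + 15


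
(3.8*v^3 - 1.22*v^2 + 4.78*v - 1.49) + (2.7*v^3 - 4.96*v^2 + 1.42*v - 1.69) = 6.5*v^3 - 6.18*v^2 + 6.2*v - 3.18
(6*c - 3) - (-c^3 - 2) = c^3 + 6*c - 1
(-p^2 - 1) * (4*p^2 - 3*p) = -4*p^4 + 3*p^3 - 4*p^2 + 3*p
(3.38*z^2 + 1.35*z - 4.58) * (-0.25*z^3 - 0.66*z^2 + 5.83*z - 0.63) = -0.845*z^5 - 2.5683*z^4 + 19.9594*z^3 + 8.7639*z^2 - 27.5519*z + 2.8854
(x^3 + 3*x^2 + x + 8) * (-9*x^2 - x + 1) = -9*x^5 - 28*x^4 - 11*x^3 - 70*x^2 - 7*x + 8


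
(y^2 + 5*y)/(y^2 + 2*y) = (y + 5)/(y + 2)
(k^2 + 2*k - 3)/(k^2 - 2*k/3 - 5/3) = 3*(-k^2 - 2*k + 3)/(-3*k^2 + 2*k + 5)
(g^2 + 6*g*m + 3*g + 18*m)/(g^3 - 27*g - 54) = (g + 6*m)/(g^2 - 3*g - 18)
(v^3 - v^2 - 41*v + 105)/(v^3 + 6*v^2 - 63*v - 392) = (v^2 - 8*v + 15)/(v^2 - v - 56)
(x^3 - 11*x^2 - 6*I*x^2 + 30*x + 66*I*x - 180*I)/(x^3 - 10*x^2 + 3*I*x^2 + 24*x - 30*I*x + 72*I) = (x^2 - x*(5 + 6*I) + 30*I)/(x^2 + x*(-4 + 3*I) - 12*I)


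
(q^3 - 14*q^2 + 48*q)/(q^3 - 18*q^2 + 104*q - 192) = q/(q - 4)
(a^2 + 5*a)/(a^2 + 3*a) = (a + 5)/(a + 3)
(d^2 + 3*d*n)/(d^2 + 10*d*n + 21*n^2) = d/(d + 7*n)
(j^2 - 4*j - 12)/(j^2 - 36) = (j + 2)/(j + 6)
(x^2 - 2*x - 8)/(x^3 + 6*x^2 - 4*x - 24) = (x - 4)/(x^2 + 4*x - 12)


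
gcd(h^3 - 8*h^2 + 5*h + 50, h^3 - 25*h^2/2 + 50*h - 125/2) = h^2 - 10*h + 25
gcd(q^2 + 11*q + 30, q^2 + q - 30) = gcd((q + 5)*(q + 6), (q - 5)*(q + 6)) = q + 6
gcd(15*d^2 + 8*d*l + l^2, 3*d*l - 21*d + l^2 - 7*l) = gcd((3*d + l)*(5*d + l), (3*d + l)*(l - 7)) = 3*d + l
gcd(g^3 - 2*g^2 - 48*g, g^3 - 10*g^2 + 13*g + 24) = g - 8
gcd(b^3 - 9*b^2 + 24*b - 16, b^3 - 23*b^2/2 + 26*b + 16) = b - 4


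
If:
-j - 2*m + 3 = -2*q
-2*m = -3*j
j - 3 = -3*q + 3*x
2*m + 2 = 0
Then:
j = -2/3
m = -1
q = -17/6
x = -73/18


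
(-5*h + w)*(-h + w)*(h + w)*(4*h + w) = 20*h^4 + h^3*w - 21*h^2*w^2 - h*w^3 + w^4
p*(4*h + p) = 4*h*p + p^2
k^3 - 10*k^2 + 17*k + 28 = (k - 7)*(k - 4)*(k + 1)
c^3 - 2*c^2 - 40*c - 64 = (c - 8)*(c + 2)*(c + 4)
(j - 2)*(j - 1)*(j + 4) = j^3 + j^2 - 10*j + 8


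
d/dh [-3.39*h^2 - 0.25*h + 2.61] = -6.78*h - 0.25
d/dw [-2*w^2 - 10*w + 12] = -4*w - 10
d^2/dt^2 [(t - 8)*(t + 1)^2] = 6*t - 12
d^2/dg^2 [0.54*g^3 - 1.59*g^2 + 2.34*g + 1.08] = 3.24*g - 3.18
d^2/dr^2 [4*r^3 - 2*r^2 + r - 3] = 24*r - 4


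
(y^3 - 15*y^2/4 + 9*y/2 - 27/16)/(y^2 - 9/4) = (8*y^2 - 18*y + 9)/(4*(2*y + 3))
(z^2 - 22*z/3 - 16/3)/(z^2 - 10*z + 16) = (z + 2/3)/(z - 2)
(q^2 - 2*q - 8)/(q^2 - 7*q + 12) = (q + 2)/(q - 3)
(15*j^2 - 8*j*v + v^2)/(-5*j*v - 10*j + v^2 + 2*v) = (-3*j + v)/(v + 2)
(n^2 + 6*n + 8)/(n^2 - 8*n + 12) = (n^2 + 6*n + 8)/(n^2 - 8*n + 12)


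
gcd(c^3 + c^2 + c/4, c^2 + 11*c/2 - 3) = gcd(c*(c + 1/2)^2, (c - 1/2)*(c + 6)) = 1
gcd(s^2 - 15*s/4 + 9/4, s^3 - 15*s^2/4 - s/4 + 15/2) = s - 3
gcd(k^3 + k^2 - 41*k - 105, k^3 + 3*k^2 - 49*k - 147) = k^2 - 4*k - 21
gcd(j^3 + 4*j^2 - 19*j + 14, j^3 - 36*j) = 1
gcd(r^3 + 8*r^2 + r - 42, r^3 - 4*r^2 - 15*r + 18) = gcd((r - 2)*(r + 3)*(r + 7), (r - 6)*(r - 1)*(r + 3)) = r + 3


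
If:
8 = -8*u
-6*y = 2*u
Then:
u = -1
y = 1/3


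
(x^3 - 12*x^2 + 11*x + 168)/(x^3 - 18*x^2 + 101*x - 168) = (x + 3)/(x - 3)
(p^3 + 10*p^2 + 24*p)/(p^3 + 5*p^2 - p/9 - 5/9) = 9*p*(p^2 + 10*p + 24)/(9*p^3 + 45*p^2 - p - 5)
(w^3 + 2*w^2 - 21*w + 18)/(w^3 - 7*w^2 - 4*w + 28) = (w^3 + 2*w^2 - 21*w + 18)/(w^3 - 7*w^2 - 4*w + 28)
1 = 1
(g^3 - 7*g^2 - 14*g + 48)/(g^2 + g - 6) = g - 8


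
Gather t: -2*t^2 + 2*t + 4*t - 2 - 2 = -2*t^2 + 6*t - 4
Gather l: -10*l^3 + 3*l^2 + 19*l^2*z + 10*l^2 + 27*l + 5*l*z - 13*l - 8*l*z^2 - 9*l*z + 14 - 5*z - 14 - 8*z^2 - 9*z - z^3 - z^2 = -10*l^3 + l^2*(19*z + 13) + l*(-8*z^2 - 4*z + 14) - z^3 - 9*z^2 - 14*z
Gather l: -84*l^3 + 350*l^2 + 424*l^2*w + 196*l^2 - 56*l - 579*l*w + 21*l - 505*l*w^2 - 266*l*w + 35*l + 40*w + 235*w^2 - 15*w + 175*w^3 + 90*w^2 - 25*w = -84*l^3 + l^2*(424*w + 546) + l*(-505*w^2 - 845*w) + 175*w^3 + 325*w^2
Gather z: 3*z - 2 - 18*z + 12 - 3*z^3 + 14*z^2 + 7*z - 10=-3*z^3 + 14*z^2 - 8*z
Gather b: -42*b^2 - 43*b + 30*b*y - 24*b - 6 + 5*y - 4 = -42*b^2 + b*(30*y - 67) + 5*y - 10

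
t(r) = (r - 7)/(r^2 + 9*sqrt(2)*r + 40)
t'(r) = (-2*r - 9*sqrt(2))*(r - 7)/(r^2 + 9*sqrt(2)*r + 40)^2 + 1/(r^2 + 9*sqrt(2)*r + 40) = (r^2 + 9*sqrt(2)*r - (r - 7)*(2*r + 9*sqrt(2)) + 40)/(r^2 + 9*sqrt(2)*r + 40)^2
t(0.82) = -0.12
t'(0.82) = 0.05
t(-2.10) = -0.51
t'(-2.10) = 0.30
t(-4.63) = -4.64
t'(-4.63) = 6.82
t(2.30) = -0.06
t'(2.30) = 0.03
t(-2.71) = -0.76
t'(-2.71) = 0.51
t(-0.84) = -0.26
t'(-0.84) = 0.13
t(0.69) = -0.13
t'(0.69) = 0.06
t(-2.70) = -0.75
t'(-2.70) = 0.50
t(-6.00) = 35.37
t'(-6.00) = 67.33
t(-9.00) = -2.48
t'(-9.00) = -1.87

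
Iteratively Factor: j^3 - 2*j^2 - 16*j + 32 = (j + 4)*(j^2 - 6*j + 8) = (j - 4)*(j + 4)*(j - 2)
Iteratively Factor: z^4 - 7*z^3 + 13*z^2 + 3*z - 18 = (z - 3)*(z^3 - 4*z^2 + z + 6) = (z - 3)*(z - 2)*(z^2 - 2*z - 3) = (z - 3)^2*(z - 2)*(z + 1)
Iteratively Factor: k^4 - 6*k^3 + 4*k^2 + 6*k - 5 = (k + 1)*(k^3 - 7*k^2 + 11*k - 5) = (k - 5)*(k + 1)*(k^2 - 2*k + 1) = (k - 5)*(k - 1)*(k + 1)*(k - 1)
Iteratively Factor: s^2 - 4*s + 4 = (s - 2)*(s - 2)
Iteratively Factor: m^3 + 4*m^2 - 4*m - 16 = (m + 4)*(m^2 - 4) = (m + 2)*(m + 4)*(m - 2)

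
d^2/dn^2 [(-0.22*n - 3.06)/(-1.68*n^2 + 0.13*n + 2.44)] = ((-2.2176*n - 10.2244)*(-1.68*n^2 + 0.13*n + 2.44) - (0.22*n + 3.06)*(3.36*n - 0.13)*(6.72*n - 0.26))/(-1.68*n^2 + 0.13*n + 2.44)^3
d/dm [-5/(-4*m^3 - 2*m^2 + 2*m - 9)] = 10*(-6*m^2 - 2*m + 1)/(4*m^3 + 2*m^2 - 2*m + 9)^2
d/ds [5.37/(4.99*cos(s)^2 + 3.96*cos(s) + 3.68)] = (53.5926*cos(s) + 21.2652)*sin(s)/(4.99*cos(s)^2 + 3.96*cos(s) + 3.68)^2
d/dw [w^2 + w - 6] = 2*w + 1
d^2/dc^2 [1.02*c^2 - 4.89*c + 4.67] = 2.04000000000000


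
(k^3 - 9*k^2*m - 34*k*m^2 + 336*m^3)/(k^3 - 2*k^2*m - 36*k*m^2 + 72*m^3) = (k^2 - 15*k*m + 56*m^2)/(k^2 - 8*k*m + 12*m^2)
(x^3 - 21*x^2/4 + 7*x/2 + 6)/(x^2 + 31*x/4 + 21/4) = (x^2 - 6*x + 8)/(x + 7)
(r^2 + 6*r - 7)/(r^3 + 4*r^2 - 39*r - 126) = (r - 1)/(r^2 - 3*r - 18)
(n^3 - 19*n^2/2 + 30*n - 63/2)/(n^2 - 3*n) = n - 13/2 + 21/(2*n)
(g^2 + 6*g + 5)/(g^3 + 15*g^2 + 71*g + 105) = (g + 1)/(g^2 + 10*g + 21)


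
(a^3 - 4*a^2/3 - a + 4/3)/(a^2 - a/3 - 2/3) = (3*a^2 - a - 4)/(3*a + 2)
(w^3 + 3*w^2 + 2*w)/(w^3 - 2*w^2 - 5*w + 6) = w*(w + 1)/(w^2 - 4*w + 3)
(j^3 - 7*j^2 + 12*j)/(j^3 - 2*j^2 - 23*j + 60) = j/(j + 5)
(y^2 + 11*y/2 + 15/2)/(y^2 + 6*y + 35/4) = 2*(y + 3)/(2*y + 7)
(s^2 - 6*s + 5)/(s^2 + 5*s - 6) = (s - 5)/(s + 6)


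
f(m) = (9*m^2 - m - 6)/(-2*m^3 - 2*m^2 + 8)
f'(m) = (18*m - 1)/(-2*m^3 - 2*m^2 + 8) + (6*m^2 + 4*m)*(9*m^2 - m - 6)/(-2*m^3 - 2*m^2 + 8)^2 = (-m*(3*m + 2)*(-9*m^2 + m + 6) + (1 - 18*m)*(m^3 + m^2 - 4))/(2*(m^3 + m^2 - 4)^2)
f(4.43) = -0.81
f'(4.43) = 0.15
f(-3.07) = 1.74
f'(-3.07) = 0.44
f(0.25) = -0.73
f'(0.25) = 0.32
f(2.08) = -1.65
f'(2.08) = 1.09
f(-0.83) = 0.13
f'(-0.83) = -2.04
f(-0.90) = 0.28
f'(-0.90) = -2.15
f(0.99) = 0.45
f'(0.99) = 5.18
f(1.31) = 113.59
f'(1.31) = 24956.60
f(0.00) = -0.75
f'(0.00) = -0.12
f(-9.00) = 0.56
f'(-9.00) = 0.07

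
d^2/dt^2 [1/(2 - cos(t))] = (cos(t)^2 + 2*cos(t) - 2)/(cos(t) - 2)^3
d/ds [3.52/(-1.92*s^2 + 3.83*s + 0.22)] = (13.5168*s - 13.4816)/(-1.92*s^2 + 3.83*s + 0.22)^2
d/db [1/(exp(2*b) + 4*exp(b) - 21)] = 2*(-exp(b) - 2)*exp(b)/(exp(2*b) + 4*exp(b) - 21)^2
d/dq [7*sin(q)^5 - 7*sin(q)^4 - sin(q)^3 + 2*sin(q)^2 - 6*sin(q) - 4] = (35*sin(q)^4 - 28*sin(q)^3 - 3*sin(q)^2 + 4*sin(q) - 6)*cos(q)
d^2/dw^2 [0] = 0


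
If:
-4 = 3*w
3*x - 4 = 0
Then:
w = -4/3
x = 4/3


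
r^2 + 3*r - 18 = (r - 3)*(r + 6)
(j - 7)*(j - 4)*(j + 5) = j^3 - 6*j^2 - 27*j + 140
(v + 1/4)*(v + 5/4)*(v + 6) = v^3 + 15*v^2/2 + 149*v/16 + 15/8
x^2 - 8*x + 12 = (x - 6)*(x - 2)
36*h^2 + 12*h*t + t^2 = (6*h + t)^2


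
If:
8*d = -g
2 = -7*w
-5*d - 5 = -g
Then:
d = -5/13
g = 40/13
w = -2/7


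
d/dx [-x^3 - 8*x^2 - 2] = x*(-3*x - 16)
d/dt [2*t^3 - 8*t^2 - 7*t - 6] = 6*t^2 - 16*t - 7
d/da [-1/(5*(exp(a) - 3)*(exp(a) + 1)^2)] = (3*exp(a) - 5)*exp(a)/(5*(exp(a) - 3)^2*(exp(a) + 1)^3)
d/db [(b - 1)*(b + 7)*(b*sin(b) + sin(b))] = (b - 1)*(b + 1)*sin(b) + (b - 1)*(b + 7)*(b*cos(b) + sqrt(2)*sin(b + pi/4)) + (b + 1)*(b + 7)*sin(b)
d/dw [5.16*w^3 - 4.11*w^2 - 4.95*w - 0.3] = 15.48*w^2 - 8.22*w - 4.95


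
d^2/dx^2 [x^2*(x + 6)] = 6*x + 12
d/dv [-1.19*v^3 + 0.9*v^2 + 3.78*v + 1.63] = -3.57*v^2 + 1.8*v + 3.78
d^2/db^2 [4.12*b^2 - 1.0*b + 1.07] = 8.24000000000000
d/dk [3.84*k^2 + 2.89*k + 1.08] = 7.68*k + 2.89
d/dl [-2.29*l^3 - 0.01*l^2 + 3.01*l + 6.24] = -6.87*l^2 - 0.02*l + 3.01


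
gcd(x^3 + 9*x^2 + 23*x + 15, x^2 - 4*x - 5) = x + 1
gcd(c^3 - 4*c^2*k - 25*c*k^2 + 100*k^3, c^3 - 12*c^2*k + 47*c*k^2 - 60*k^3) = c^2 - 9*c*k + 20*k^2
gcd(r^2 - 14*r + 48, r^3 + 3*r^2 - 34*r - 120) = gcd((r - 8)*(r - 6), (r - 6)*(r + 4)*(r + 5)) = r - 6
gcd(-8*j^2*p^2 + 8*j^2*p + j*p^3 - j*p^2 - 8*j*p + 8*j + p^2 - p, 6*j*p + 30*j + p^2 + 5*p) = 1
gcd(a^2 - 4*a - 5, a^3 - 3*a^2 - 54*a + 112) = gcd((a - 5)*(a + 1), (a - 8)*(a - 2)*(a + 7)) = 1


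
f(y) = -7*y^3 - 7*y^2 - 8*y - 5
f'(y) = -21*y^2 - 14*y - 8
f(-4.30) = 456.52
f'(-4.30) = -336.09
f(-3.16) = 171.26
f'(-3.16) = -173.46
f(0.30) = -8.22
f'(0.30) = -14.09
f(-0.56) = -1.49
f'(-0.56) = -6.75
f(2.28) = -142.60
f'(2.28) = -149.09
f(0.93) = -24.12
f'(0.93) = -39.18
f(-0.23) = -3.45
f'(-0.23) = -5.89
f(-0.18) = -3.75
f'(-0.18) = -6.16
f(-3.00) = 145.00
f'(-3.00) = -155.00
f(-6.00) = 1303.00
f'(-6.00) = -680.00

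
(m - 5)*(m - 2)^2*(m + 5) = m^4 - 4*m^3 - 21*m^2 + 100*m - 100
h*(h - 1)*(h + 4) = h^3 + 3*h^2 - 4*h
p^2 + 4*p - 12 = (p - 2)*(p + 6)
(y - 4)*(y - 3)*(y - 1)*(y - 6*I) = y^4 - 8*y^3 - 6*I*y^3 + 19*y^2 + 48*I*y^2 - 12*y - 114*I*y + 72*I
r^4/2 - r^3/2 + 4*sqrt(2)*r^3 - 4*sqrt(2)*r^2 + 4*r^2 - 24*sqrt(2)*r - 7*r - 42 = (r/2 + 1)*(r - 3)*(r + sqrt(2))*(r + 7*sqrt(2))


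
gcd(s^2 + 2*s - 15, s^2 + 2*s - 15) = s^2 + 2*s - 15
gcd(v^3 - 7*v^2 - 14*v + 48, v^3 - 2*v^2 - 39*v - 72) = v^2 - 5*v - 24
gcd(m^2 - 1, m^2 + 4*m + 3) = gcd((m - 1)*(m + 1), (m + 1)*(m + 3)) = m + 1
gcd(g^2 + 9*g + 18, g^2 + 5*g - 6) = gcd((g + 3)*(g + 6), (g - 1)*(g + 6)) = g + 6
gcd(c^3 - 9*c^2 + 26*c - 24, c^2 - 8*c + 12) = c - 2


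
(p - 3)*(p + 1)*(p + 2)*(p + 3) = p^4 + 3*p^3 - 7*p^2 - 27*p - 18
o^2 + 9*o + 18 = (o + 3)*(o + 6)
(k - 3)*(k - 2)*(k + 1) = k^3 - 4*k^2 + k + 6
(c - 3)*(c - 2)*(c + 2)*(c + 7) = c^4 + 4*c^3 - 25*c^2 - 16*c + 84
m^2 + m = m*(m + 1)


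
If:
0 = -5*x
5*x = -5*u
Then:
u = 0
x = 0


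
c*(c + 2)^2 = c^3 + 4*c^2 + 4*c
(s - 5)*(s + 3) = s^2 - 2*s - 15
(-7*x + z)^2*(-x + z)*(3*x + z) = -147*x^4 + 140*x^3*z + 18*x^2*z^2 - 12*x*z^3 + z^4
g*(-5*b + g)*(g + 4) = -5*b*g^2 - 20*b*g + g^3 + 4*g^2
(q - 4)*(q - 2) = q^2 - 6*q + 8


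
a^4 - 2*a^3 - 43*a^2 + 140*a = a*(a - 5)*(a - 4)*(a + 7)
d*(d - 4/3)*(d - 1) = d^3 - 7*d^2/3 + 4*d/3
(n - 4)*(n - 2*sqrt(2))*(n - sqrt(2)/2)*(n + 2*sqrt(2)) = n^4 - 4*n^3 - sqrt(2)*n^3/2 - 8*n^2 + 2*sqrt(2)*n^2 + 4*sqrt(2)*n + 32*n - 16*sqrt(2)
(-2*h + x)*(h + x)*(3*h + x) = -6*h^3 - 5*h^2*x + 2*h*x^2 + x^3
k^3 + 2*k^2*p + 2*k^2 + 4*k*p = k*(k + 2)*(k + 2*p)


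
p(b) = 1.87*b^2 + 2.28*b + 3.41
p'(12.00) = 47.16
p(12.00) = 300.05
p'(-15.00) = -53.82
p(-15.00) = 389.96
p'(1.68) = 8.56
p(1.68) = 12.52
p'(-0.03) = 2.17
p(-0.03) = 3.34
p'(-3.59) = -11.15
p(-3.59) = 19.33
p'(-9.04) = -31.53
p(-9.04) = 135.62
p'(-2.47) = -6.96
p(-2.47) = 9.19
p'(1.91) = 9.42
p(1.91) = 14.59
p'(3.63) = 15.86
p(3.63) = 36.33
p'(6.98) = 28.39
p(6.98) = 110.43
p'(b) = 3.74*b + 2.28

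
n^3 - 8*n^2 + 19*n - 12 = (n - 4)*(n - 3)*(n - 1)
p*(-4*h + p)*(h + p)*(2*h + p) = -8*h^3*p - 10*h^2*p^2 - h*p^3 + p^4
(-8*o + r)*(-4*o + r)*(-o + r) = -32*o^3 + 44*o^2*r - 13*o*r^2 + r^3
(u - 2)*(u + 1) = u^2 - u - 2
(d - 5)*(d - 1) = d^2 - 6*d + 5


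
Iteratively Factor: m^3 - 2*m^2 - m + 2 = (m - 2)*(m^2 - 1) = (m - 2)*(m - 1)*(m + 1)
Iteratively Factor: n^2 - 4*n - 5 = (n - 5)*(n + 1)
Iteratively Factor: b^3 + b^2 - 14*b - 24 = (b + 2)*(b^2 - b - 12) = (b + 2)*(b + 3)*(b - 4)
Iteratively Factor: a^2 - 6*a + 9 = (a - 3)*(a - 3)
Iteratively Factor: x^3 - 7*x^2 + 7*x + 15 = (x - 3)*(x^2 - 4*x - 5) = (x - 3)*(x + 1)*(x - 5)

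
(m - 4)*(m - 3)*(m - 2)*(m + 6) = m^4 - 3*m^3 - 28*m^2 + 132*m - 144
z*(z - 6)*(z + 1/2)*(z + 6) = z^4 + z^3/2 - 36*z^2 - 18*z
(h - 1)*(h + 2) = h^2 + h - 2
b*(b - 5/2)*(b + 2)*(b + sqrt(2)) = b^4 - b^3/2 + sqrt(2)*b^3 - 5*b^2 - sqrt(2)*b^2/2 - 5*sqrt(2)*b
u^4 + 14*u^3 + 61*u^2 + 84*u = u*(u + 3)*(u + 4)*(u + 7)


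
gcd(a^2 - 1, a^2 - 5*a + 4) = a - 1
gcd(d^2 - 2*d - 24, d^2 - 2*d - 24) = d^2 - 2*d - 24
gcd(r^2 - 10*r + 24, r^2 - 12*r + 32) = r - 4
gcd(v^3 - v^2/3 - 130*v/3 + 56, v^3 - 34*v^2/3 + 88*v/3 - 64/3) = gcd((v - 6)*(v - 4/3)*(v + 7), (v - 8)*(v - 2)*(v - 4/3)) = v - 4/3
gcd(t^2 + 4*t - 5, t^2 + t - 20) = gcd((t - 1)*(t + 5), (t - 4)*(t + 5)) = t + 5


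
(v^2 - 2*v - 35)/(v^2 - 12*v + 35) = (v + 5)/(v - 5)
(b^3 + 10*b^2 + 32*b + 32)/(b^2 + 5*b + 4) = (b^2 + 6*b + 8)/(b + 1)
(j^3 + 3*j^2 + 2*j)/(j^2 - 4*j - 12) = j*(j + 1)/(j - 6)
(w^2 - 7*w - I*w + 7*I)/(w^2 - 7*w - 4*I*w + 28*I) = (w - I)/(w - 4*I)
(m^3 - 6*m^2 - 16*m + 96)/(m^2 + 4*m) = m - 10 + 24/m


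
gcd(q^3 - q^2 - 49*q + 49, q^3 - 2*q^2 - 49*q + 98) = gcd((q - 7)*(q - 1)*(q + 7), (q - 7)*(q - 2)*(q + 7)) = q^2 - 49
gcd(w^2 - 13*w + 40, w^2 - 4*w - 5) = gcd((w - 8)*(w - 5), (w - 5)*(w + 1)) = w - 5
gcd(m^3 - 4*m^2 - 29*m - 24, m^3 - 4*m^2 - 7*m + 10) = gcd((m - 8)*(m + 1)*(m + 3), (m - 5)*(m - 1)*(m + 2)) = 1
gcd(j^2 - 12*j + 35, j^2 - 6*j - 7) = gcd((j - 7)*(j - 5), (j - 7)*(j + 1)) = j - 7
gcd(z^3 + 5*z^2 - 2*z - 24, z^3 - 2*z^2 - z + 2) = z - 2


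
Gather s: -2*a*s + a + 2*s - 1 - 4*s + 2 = a + s*(-2*a - 2) + 1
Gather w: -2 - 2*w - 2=-2*w - 4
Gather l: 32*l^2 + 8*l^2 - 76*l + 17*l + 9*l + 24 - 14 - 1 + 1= 40*l^2 - 50*l + 10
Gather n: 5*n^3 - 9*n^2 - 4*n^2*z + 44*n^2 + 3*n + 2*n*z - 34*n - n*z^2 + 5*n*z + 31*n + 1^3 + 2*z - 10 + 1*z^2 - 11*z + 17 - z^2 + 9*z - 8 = 5*n^3 + n^2*(35 - 4*z) + n*(-z^2 + 7*z)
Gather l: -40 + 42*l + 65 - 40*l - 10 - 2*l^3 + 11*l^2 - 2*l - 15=-2*l^3 + 11*l^2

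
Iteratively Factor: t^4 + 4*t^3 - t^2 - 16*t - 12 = (t + 2)*(t^3 + 2*t^2 - 5*t - 6) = (t - 2)*(t + 2)*(t^2 + 4*t + 3) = (t - 2)*(t + 1)*(t + 2)*(t + 3)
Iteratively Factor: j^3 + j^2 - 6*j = (j)*(j^2 + j - 6) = j*(j + 3)*(j - 2)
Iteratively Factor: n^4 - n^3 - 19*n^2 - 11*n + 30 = (n + 2)*(n^3 - 3*n^2 - 13*n + 15) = (n + 2)*(n + 3)*(n^2 - 6*n + 5) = (n - 5)*(n + 2)*(n + 3)*(n - 1)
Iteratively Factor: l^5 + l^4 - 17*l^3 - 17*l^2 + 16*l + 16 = (l - 1)*(l^4 + 2*l^3 - 15*l^2 - 32*l - 16) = (l - 4)*(l - 1)*(l^3 + 6*l^2 + 9*l + 4) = (l - 4)*(l - 1)*(l + 1)*(l^2 + 5*l + 4) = (l - 4)*(l - 1)*(l + 1)*(l + 4)*(l + 1)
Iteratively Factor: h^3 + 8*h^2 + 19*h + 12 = (h + 1)*(h^2 + 7*h + 12) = (h + 1)*(h + 3)*(h + 4)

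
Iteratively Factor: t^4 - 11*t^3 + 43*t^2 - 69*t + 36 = (t - 3)*(t^3 - 8*t^2 + 19*t - 12) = (t - 4)*(t - 3)*(t^2 - 4*t + 3) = (t - 4)*(t - 3)^2*(t - 1)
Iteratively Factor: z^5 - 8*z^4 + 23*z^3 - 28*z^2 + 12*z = (z)*(z^4 - 8*z^3 + 23*z^2 - 28*z + 12) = z*(z - 1)*(z^3 - 7*z^2 + 16*z - 12) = z*(z - 3)*(z - 1)*(z^2 - 4*z + 4) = z*(z - 3)*(z - 2)*(z - 1)*(z - 2)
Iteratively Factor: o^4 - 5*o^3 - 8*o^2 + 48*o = (o + 3)*(o^3 - 8*o^2 + 16*o) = (o - 4)*(o + 3)*(o^2 - 4*o) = o*(o - 4)*(o + 3)*(o - 4)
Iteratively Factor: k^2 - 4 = (k + 2)*(k - 2)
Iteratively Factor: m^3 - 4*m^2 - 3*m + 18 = (m - 3)*(m^2 - m - 6) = (m - 3)^2*(m + 2)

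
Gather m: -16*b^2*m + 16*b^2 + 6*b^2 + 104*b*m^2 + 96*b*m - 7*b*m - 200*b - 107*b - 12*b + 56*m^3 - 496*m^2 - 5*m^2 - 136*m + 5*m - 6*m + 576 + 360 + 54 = 22*b^2 - 319*b + 56*m^3 + m^2*(104*b - 501) + m*(-16*b^2 + 89*b - 137) + 990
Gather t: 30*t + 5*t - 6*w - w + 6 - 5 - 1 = 35*t - 7*w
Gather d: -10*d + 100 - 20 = 80 - 10*d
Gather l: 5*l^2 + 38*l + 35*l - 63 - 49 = 5*l^2 + 73*l - 112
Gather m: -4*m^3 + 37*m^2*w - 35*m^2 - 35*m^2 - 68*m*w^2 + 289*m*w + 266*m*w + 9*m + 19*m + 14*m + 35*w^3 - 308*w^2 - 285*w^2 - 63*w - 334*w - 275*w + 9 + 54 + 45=-4*m^3 + m^2*(37*w - 70) + m*(-68*w^2 + 555*w + 42) + 35*w^3 - 593*w^2 - 672*w + 108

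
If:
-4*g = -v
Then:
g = v/4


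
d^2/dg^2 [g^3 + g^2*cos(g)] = -g^2*cos(g) - 4*g*sin(g) + 6*g + 2*cos(g)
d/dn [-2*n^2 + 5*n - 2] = 5 - 4*n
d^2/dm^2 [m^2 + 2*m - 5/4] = 2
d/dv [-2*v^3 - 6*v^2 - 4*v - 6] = -6*v^2 - 12*v - 4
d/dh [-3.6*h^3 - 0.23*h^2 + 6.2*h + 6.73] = -10.8*h^2 - 0.46*h + 6.2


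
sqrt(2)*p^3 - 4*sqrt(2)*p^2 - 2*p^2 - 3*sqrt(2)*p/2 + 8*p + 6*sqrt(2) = (p - 4)*(p - 3*sqrt(2)/2)*(sqrt(2)*p + 1)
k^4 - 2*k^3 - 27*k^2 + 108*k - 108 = (k - 3)^2*(k - 2)*(k + 6)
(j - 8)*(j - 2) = j^2 - 10*j + 16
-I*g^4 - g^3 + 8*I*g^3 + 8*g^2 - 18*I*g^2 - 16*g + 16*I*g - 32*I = (g - 4)^2*(g - 2*I)*(-I*g + 1)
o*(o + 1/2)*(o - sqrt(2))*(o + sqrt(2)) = o^4 + o^3/2 - 2*o^2 - o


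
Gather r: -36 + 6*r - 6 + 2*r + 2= 8*r - 40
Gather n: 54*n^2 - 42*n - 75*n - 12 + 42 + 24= 54*n^2 - 117*n + 54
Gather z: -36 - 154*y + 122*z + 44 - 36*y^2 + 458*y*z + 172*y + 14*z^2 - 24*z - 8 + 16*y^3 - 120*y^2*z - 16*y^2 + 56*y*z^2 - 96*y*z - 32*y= 16*y^3 - 52*y^2 - 14*y + z^2*(56*y + 14) + z*(-120*y^2 + 362*y + 98)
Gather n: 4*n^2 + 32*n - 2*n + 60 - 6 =4*n^2 + 30*n + 54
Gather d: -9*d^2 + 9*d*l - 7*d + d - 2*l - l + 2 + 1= -9*d^2 + d*(9*l - 6) - 3*l + 3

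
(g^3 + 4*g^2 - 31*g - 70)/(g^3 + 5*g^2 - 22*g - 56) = (g - 5)/(g - 4)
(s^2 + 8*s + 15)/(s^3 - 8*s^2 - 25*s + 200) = (s + 3)/(s^2 - 13*s + 40)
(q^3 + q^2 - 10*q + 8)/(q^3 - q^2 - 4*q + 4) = (q + 4)/(q + 2)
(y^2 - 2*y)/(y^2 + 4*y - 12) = y/(y + 6)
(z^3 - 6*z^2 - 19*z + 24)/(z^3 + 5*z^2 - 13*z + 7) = (z^2 - 5*z - 24)/(z^2 + 6*z - 7)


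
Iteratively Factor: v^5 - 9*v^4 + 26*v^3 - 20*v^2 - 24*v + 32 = (v - 2)*(v^4 - 7*v^3 + 12*v^2 + 4*v - 16) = (v - 4)*(v - 2)*(v^3 - 3*v^2 + 4) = (v - 4)*(v - 2)^2*(v^2 - v - 2) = (v - 4)*(v - 2)^2*(v + 1)*(v - 2)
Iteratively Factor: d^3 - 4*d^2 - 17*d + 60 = (d - 5)*(d^2 + d - 12) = (d - 5)*(d + 4)*(d - 3)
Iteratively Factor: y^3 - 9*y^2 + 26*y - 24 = (y - 2)*(y^2 - 7*y + 12) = (y - 3)*(y - 2)*(y - 4)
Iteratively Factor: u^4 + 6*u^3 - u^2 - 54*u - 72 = (u + 3)*(u^3 + 3*u^2 - 10*u - 24) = (u + 3)*(u + 4)*(u^2 - u - 6) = (u - 3)*(u + 3)*(u + 4)*(u + 2)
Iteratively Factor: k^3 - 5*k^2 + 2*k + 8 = (k + 1)*(k^2 - 6*k + 8) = (k - 4)*(k + 1)*(k - 2)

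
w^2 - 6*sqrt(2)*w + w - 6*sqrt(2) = (w + 1)*(w - 6*sqrt(2))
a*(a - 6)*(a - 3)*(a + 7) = a^4 - 2*a^3 - 45*a^2 + 126*a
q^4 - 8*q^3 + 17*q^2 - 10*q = q*(q - 5)*(q - 2)*(q - 1)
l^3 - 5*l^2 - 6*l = l*(l - 6)*(l + 1)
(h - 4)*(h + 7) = h^2 + 3*h - 28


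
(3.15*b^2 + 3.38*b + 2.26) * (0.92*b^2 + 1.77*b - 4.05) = 2.898*b^4 + 8.6851*b^3 - 4.6957*b^2 - 9.6888*b - 9.153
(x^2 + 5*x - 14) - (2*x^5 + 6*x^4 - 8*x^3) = -2*x^5 - 6*x^4 + 8*x^3 + x^2 + 5*x - 14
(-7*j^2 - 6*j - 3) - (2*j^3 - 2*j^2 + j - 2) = -2*j^3 - 5*j^2 - 7*j - 1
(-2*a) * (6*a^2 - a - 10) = -12*a^3 + 2*a^2 + 20*a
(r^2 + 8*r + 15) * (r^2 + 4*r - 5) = r^4 + 12*r^3 + 42*r^2 + 20*r - 75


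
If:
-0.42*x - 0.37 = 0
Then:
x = -0.88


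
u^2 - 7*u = u*(u - 7)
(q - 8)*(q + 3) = q^2 - 5*q - 24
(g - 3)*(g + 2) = g^2 - g - 6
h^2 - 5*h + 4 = (h - 4)*(h - 1)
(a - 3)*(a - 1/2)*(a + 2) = a^3 - 3*a^2/2 - 11*a/2 + 3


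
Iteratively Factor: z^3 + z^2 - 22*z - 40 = (z - 5)*(z^2 + 6*z + 8) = (z - 5)*(z + 2)*(z + 4)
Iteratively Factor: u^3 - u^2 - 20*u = (u)*(u^2 - u - 20) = u*(u - 5)*(u + 4)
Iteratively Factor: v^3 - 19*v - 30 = (v + 3)*(v^2 - 3*v - 10) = (v - 5)*(v + 3)*(v + 2)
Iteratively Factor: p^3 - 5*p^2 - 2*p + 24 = (p - 4)*(p^2 - p - 6) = (p - 4)*(p + 2)*(p - 3)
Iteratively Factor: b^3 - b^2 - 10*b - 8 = (b - 4)*(b^2 + 3*b + 2) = (b - 4)*(b + 1)*(b + 2)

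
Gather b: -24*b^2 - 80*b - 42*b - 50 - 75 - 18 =-24*b^2 - 122*b - 143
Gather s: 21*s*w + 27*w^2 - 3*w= 21*s*w + 27*w^2 - 3*w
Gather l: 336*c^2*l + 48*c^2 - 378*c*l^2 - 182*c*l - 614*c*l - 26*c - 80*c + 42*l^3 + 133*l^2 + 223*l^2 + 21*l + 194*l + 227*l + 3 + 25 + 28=48*c^2 - 106*c + 42*l^3 + l^2*(356 - 378*c) + l*(336*c^2 - 796*c + 442) + 56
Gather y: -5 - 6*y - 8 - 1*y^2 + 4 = -y^2 - 6*y - 9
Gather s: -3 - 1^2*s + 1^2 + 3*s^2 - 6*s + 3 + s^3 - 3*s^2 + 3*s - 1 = s^3 - 4*s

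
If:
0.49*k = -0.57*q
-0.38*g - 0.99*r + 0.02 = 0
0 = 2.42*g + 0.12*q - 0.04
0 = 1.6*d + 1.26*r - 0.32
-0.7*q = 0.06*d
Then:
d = 0.19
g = 0.02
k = 0.02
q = -0.02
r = 0.01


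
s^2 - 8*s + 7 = (s - 7)*(s - 1)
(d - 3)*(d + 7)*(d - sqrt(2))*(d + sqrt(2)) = d^4 + 4*d^3 - 23*d^2 - 8*d + 42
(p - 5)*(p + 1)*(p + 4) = p^3 - 21*p - 20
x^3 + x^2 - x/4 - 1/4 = (x - 1/2)*(x + 1/2)*(x + 1)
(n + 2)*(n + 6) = n^2 + 8*n + 12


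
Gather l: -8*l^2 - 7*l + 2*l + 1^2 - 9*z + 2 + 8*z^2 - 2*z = -8*l^2 - 5*l + 8*z^2 - 11*z + 3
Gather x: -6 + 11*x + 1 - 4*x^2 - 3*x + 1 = -4*x^2 + 8*x - 4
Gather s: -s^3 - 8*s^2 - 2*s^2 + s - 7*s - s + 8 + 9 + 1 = -s^3 - 10*s^2 - 7*s + 18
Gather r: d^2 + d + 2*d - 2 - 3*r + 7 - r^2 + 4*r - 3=d^2 + 3*d - r^2 + r + 2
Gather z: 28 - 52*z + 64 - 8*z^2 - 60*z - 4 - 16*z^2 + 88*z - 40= -24*z^2 - 24*z + 48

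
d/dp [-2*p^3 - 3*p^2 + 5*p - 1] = -6*p^2 - 6*p + 5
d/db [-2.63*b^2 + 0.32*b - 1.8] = 0.32 - 5.26*b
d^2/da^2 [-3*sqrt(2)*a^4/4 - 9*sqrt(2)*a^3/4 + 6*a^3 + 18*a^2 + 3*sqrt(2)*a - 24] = -9*sqrt(2)*a^2 - 27*sqrt(2)*a/2 + 36*a + 36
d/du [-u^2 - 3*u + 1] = -2*u - 3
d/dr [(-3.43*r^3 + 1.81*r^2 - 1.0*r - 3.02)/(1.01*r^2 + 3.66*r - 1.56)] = (-3.4643*r^4 - 25.1076*r^3 + 23.687*r^2 + 0.453199999999999*r + 12.6132)/(1.0201*r^4 + 7.3932*r^3 + 10.2444*r^2 - 11.4192*r + 2.4336)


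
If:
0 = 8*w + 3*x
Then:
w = -3*x/8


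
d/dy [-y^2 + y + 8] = 1 - 2*y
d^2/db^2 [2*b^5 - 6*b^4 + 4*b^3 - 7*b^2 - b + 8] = 40*b^3 - 72*b^2 + 24*b - 14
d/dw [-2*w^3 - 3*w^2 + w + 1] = -6*w^2 - 6*w + 1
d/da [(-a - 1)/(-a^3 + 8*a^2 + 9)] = (a^3 - 8*a^2 - a*(a + 1)*(3*a - 16) - 9)/(-a^3 + 8*a^2 + 9)^2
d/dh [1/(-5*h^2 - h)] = (10*h + 1)/(h^2*(5*h + 1)^2)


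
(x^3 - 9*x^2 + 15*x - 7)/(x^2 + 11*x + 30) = (x^3 - 9*x^2 + 15*x - 7)/(x^2 + 11*x + 30)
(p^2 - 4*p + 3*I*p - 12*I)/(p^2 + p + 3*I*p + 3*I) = (p - 4)/(p + 1)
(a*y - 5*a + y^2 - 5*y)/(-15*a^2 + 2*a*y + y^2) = (a*y - 5*a + y^2 - 5*y)/(-15*a^2 + 2*a*y + y^2)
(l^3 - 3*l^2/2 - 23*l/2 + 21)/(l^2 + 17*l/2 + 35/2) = (l^2 - 5*l + 6)/(l + 5)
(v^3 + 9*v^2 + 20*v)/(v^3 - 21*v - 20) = v*(v + 5)/(v^2 - 4*v - 5)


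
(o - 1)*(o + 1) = o^2 - 1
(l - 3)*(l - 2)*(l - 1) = l^3 - 6*l^2 + 11*l - 6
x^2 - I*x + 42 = (x - 7*I)*(x + 6*I)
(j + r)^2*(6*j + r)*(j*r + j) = 6*j^4*r + 6*j^4 + 13*j^3*r^2 + 13*j^3*r + 8*j^2*r^3 + 8*j^2*r^2 + j*r^4 + j*r^3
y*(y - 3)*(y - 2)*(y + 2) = y^4 - 3*y^3 - 4*y^2 + 12*y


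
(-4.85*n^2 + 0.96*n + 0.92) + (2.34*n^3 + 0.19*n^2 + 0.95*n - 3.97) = 2.34*n^3 - 4.66*n^2 + 1.91*n - 3.05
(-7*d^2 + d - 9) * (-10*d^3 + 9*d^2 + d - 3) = 70*d^5 - 73*d^4 + 92*d^3 - 59*d^2 - 12*d + 27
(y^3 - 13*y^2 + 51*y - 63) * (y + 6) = y^4 - 7*y^3 - 27*y^2 + 243*y - 378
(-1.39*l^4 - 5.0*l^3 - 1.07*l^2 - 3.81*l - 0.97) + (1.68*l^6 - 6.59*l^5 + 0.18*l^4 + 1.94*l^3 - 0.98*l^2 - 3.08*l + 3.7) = 1.68*l^6 - 6.59*l^5 - 1.21*l^4 - 3.06*l^3 - 2.05*l^2 - 6.89*l + 2.73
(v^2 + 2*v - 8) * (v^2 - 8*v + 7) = v^4 - 6*v^3 - 17*v^2 + 78*v - 56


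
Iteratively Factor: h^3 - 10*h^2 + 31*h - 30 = (h - 2)*(h^2 - 8*h + 15) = (h - 5)*(h - 2)*(h - 3)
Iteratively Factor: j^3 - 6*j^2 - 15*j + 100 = (j + 4)*(j^2 - 10*j + 25) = (j - 5)*(j + 4)*(j - 5)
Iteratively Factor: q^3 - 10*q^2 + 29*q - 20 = (q - 5)*(q^2 - 5*q + 4) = (q - 5)*(q - 4)*(q - 1)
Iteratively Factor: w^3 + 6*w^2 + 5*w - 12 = (w + 4)*(w^2 + 2*w - 3) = (w + 3)*(w + 4)*(w - 1)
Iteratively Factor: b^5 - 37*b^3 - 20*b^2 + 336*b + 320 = (b - 5)*(b^4 + 5*b^3 - 12*b^2 - 80*b - 64) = (b - 5)*(b + 4)*(b^3 + b^2 - 16*b - 16) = (b - 5)*(b + 1)*(b + 4)*(b^2 - 16) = (b - 5)*(b + 1)*(b + 4)^2*(b - 4)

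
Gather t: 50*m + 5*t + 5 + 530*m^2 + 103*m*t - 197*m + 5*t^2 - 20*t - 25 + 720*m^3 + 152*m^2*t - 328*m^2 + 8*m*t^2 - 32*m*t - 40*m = 720*m^3 + 202*m^2 - 187*m + t^2*(8*m + 5) + t*(152*m^2 + 71*m - 15) - 20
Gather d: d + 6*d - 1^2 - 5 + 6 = 7*d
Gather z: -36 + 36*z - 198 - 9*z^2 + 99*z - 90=-9*z^2 + 135*z - 324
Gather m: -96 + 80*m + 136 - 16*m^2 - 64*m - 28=-16*m^2 + 16*m + 12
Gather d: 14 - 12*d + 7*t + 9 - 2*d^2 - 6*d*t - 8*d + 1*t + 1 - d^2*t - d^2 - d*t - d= d^2*(-t - 3) + d*(-7*t - 21) + 8*t + 24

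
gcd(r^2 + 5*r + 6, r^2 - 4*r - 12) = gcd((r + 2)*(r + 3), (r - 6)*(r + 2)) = r + 2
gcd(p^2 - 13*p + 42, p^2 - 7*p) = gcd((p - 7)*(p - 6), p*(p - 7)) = p - 7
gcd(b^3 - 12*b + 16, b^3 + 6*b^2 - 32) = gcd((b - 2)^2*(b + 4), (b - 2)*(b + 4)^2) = b^2 + 2*b - 8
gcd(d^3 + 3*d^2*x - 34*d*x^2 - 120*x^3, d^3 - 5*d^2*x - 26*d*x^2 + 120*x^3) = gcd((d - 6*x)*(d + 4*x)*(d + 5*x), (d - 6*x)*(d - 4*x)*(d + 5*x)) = -d^2 + d*x + 30*x^2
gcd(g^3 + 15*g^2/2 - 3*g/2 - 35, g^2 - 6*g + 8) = g - 2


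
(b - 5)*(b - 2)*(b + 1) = b^3 - 6*b^2 + 3*b + 10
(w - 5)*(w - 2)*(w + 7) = w^3 - 39*w + 70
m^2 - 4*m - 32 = (m - 8)*(m + 4)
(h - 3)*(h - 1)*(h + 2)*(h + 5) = h^4 + 3*h^3 - 15*h^2 - 19*h + 30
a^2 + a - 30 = (a - 5)*(a + 6)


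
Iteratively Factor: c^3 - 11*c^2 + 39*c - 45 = (c - 3)*(c^2 - 8*c + 15) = (c - 5)*(c - 3)*(c - 3)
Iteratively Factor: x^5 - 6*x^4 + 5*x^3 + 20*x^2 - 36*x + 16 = (x - 1)*(x^4 - 5*x^3 + 20*x - 16) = (x - 2)*(x - 1)*(x^3 - 3*x^2 - 6*x + 8) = (x - 4)*(x - 2)*(x - 1)*(x^2 + x - 2) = (x - 4)*(x - 2)*(x - 1)*(x + 2)*(x - 1)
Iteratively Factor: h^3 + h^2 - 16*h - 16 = (h + 1)*(h^2 - 16) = (h - 4)*(h + 1)*(h + 4)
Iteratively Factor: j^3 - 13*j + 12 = (j - 3)*(j^2 + 3*j - 4) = (j - 3)*(j + 4)*(j - 1)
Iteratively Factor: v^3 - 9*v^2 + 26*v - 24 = (v - 3)*(v^2 - 6*v + 8) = (v - 3)*(v - 2)*(v - 4)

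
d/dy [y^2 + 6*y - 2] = 2*y + 6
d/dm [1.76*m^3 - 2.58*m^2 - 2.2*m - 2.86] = 5.28*m^2 - 5.16*m - 2.2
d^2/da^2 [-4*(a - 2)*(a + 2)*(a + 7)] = -24*a - 56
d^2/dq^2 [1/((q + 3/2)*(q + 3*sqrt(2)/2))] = 32*((2*q + 3)^2 + (2*q + 3)*(2*q + 3*sqrt(2)) + (2*q + 3*sqrt(2))^2)/((2*q + 3)^3*(2*q + 3*sqrt(2))^3)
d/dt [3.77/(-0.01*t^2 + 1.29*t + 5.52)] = (0.0754*t - 4.8633)/(-0.01*t^2 + 1.29*t + 5.52)^2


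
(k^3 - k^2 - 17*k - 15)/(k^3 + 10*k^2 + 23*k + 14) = (k^2 - 2*k - 15)/(k^2 + 9*k + 14)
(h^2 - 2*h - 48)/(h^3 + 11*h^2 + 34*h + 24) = (h - 8)/(h^2 + 5*h + 4)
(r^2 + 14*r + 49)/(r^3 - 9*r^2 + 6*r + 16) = (r^2 + 14*r + 49)/(r^3 - 9*r^2 + 6*r + 16)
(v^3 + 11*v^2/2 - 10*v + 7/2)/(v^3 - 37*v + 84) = (2*v^2 - 3*v + 1)/(2*(v^2 - 7*v + 12))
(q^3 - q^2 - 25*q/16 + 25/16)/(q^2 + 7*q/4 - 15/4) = (4*q^2 + q - 5)/(4*(q + 3))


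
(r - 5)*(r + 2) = r^2 - 3*r - 10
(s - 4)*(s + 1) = s^2 - 3*s - 4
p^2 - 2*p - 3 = (p - 3)*(p + 1)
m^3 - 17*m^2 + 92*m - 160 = (m - 8)*(m - 5)*(m - 4)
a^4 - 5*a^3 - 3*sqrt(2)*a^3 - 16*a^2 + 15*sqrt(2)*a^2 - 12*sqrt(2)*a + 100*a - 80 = (a - 4)*(a - 1)*(a - 5*sqrt(2))*(a + 2*sqrt(2))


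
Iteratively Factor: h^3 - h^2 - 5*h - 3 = (h + 1)*(h^2 - 2*h - 3) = (h - 3)*(h + 1)*(h + 1)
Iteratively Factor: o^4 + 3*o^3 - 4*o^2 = (o)*(o^3 + 3*o^2 - 4*o) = o^2*(o^2 + 3*o - 4) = o^2*(o + 4)*(o - 1)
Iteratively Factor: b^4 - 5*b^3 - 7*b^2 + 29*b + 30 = (b + 1)*(b^3 - 6*b^2 - b + 30) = (b - 5)*(b + 1)*(b^2 - b - 6) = (b - 5)*(b - 3)*(b + 1)*(b + 2)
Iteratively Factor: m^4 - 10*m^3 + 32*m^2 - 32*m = (m - 4)*(m^3 - 6*m^2 + 8*m) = (m - 4)*(m - 2)*(m^2 - 4*m) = m*(m - 4)*(m - 2)*(m - 4)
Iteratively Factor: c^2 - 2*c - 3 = (c - 3)*(c + 1)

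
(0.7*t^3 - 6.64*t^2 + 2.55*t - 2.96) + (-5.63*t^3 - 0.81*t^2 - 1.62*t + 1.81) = -4.93*t^3 - 7.45*t^2 + 0.93*t - 1.15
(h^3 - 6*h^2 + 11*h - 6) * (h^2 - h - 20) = h^5 - 7*h^4 - 3*h^3 + 103*h^2 - 214*h + 120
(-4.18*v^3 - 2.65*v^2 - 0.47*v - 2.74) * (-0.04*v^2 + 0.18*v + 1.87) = 0.1672*v^5 - 0.6464*v^4 - 8.2748*v^3 - 4.9305*v^2 - 1.3721*v - 5.1238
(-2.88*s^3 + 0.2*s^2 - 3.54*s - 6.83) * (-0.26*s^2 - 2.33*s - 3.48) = 0.7488*s^5 + 6.6584*s^4 + 10.4768*s^3 + 9.328*s^2 + 28.2331*s + 23.7684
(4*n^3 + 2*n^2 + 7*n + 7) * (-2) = -8*n^3 - 4*n^2 - 14*n - 14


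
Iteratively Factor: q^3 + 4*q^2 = (q + 4)*(q^2) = q*(q + 4)*(q)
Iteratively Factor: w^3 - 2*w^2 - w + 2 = (w - 2)*(w^2 - 1) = (w - 2)*(w - 1)*(w + 1)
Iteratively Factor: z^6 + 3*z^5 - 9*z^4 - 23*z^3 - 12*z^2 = (z)*(z^5 + 3*z^4 - 9*z^3 - 23*z^2 - 12*z) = z*(z + 1)*(z^4 + 2*z^3 - 11*z^2 - 12*z) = z*(z + 1)^2*(z^3 + z^2 - 12*z) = z^2*(z + 1)^2*(z^2 + z - 12) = z^2*(z + 1)^2*(z + 4)*(z - 3)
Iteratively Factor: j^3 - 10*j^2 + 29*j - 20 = (j - 1)*(j^2 - 9*j + 20) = (j - 4)*(j - 1)*(j - 5)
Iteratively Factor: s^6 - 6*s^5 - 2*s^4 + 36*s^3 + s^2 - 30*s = (s - 1)*(s^5 - 5*s^4 - 7*s^3 + 29*s^2 + 30*s) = (s - 5)*(s - 1)*(s^4 - 7*s^2 - 6*s) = s*(s - 5)*(s - 1)*(s^3 - 7*s - 6) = s*(s - 5)*(s - 1)*(s + 2)*(s^2 - 2*s - 3) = s*(s - 5)*(s - 3)*(s - 1)*(s + 2)*(s + 1)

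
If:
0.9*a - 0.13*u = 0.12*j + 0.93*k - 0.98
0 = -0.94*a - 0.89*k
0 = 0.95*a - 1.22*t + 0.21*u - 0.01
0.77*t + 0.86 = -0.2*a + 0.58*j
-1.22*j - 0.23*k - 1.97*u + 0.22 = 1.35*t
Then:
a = -0.48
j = 0.77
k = 0.51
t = -0.41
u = -0.15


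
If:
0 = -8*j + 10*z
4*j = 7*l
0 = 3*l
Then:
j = 0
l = 0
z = 0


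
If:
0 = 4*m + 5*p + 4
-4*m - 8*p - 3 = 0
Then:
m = -17/12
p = 1/3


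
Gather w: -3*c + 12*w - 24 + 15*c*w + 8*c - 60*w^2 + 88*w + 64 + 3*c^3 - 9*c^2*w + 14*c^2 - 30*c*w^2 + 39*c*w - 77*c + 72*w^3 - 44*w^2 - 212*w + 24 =3*c^3 + 14*c^2 - 72*c + 72*w^3 + w^2*(-30*c - 104) + w*(-9*c^2 + 54*c - 112) + 64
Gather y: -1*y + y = 0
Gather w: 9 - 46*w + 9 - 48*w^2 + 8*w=-48*w^2 - 38*w + 18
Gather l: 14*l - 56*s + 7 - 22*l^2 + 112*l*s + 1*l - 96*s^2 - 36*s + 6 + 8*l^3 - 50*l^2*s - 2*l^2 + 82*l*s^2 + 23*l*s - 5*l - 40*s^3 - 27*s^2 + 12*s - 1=8*l^3 + l^2*(-50*s - 24) + l*(82*s^2 + 135*s + 10) - 40*s^3 - 123*s^2 - 80*s + 12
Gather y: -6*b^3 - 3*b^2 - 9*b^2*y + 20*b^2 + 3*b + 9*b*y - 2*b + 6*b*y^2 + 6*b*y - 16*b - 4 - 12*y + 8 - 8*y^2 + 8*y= -6*b^3 + 17*b^2 - 15*b + y^2*(6*b - 8) + y*(-9*b^2 + 15*b - 4) + 4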